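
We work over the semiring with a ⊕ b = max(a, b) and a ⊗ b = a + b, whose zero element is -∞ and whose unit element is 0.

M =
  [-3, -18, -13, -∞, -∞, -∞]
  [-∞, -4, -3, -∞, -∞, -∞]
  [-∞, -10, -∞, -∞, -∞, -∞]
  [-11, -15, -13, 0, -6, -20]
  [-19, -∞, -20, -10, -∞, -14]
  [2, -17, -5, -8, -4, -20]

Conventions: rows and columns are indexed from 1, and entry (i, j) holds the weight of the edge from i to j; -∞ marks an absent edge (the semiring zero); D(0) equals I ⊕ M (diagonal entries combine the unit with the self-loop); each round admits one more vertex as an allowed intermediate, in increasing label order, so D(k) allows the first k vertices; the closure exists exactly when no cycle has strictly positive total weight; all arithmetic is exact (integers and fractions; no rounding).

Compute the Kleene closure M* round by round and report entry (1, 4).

D(0):
  [0, -18, -13, -∞, -∞, -∞]
  [-∞, 0, -3, -∞, -∞, -∞]
  [-∞, -10, 0, -∞, -∞, -∞]
  [-11, -15, -13, 0, -6, -20]
  [-19, -∞, -20, -10, 0, -14]
  [2, -17, -5, -8, -4, 0]
D(1):
  [0, -18, -13, -∞, -∞, -∞]
  [-∞, 0, -3, -∞, -∞, -∞]
  [-∞, -10, 0, -∞, -∞, -∞]
  [-11, -15, -13, 0, -6, -20]
  [-19, -37, -20, -10, 0, -14]
  [2, -16, -5, -8, -4, 0]
D(2):
  [0, -18, -13, -∞, -∞, -∞]
  [-∞, 0, -3, -∞, -∞, -∞]
  [-∞, -10, 0, -∞, -∞, -∞]
  [-11, -15, -13, 0, -6, -20]
  [-19, -37, -20, -10, 0, -14]
  [2, -16, -5, -8, -4, 0]
D(3):
  [0, -18, -13, -∞, -∞, -∞]
  [-∞, 0, -3, -∞, -∞, -∞]
  [-∞, -10, 0, -∞, -∞, -∞]
  [-11, -15, -13, 0, -6, -20]
  [-19, -30, -20, -10, 0, -14]
  [2, -15, -5, -8, -4, 0]
D(4):
  [0, -18, -13, -∞, -∞, -∞]
  [-∞, 0, -3, -∞, -∞, -∞]
  [-∞, -10, 0, -∞, -∞, -∞]
  [-11, -15, -13, 0, -6, -20]
  [-19, -25, -20, -10, 0, -14]
  [2, -15, -5, -8, -4, 0]
D(5):
  [0, -18, -13, -∞, -∞, -∞]
  [-∞, 0, -3, -∞, -∞, -∞]
  [-∞, -10, 0, -∞, -∞, -∞]
  [-11, -15, -13, 0, -6, -20]
  [-19, -25, -20, -10, 0, -14]
  [2, -15, -5, -8, -4, 0]
D(6):
  [0, -18, -13, -∞, -∞, -∞]
  [-∞, 0, -3, -∞, -∞, -∞]
  [-∞, -10, 0, -∞, -∞, -∞]
  [-11, -15, -13, 0, -6, -20]
  [-12, -25, -19, -10, 0, -14]
  [2, -15, -5, -8, -4, 0]
Answer: M*[1][4] = -∞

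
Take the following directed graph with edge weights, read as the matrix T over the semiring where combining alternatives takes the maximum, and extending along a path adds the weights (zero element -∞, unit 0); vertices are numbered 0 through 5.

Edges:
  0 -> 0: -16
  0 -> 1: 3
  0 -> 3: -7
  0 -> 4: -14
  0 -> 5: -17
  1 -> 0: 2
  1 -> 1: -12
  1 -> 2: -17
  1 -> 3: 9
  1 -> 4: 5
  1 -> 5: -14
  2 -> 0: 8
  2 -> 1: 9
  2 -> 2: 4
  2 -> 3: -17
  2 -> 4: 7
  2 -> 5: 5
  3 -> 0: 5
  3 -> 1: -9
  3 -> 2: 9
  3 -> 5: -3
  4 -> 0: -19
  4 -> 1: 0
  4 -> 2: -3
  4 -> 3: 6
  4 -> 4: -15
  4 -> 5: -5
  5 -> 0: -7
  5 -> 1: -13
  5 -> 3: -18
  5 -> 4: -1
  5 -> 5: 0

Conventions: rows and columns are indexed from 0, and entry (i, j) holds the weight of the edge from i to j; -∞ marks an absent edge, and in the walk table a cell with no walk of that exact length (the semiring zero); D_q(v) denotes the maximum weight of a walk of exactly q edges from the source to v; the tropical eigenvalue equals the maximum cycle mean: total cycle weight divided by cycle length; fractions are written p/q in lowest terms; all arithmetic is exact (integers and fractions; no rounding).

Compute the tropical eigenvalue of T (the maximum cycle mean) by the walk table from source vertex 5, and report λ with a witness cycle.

q=0: [-∞, -∞, -∞, -∞, -∞, 0]
q=1: [-7, -13, -∞, -18, -1, 0]
q=2: [-7, -1, -4, 5, -1, 0]
q=3: [10, 5, 14, 8, 4, 2]
q=4: [22, 23, 18, 14, 21, 19]
q=5: [26, 27, 23, 32, 28, 23]
q=6: [37, 32, 41, 36, 32, 29]
Optimal cycle mean attained by: cycle 1->3->2->1, total 9 + 9 + 9, length 3.
Answer: λ = 9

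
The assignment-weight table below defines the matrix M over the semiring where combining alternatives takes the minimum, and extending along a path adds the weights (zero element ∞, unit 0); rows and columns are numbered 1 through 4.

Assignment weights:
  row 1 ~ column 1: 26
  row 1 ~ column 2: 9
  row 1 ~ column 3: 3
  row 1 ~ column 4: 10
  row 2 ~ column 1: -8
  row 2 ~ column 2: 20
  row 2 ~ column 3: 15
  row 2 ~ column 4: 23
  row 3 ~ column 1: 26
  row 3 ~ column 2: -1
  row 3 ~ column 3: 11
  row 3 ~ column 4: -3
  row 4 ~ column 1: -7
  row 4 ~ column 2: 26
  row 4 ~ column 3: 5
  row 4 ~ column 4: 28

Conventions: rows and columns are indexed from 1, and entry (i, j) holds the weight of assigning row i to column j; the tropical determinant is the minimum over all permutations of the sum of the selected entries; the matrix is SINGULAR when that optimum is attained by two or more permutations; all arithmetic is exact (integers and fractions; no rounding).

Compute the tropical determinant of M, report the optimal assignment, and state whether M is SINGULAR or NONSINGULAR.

σ = (1, 2, 3, 4): 26 + 20 + 11 + 28 = 85
σ = (1, 2, 4, 3): 26 + 20 + (-3) + 5 = 48
σ = (1, 3, 2, 4): 26 + 15 + (-1) + 28 = 68
σ = (1, 3, 4, 2): 26 + 15 + (-3) + 26 = 64
σ = (1, 4, 2, 3): 26 + 23 + (-1) + 5 = 53
σ = (1, 4, 3, 2): 26 + 23 + 11 + 26 = 86
σ = (2, 1, 3, 4): 9 + (-8) + 11 + 28 = 40
σ = (2, 1, 4, 3): 9 + (-8) + (-3) + 5 = 3
σ = (2, 3, 1, 4): 9 + 15 + 26 + 28 = 78
σ = (2, 3, 4, 1): 9 + 15 + (-3) + (-7) = 14
σ = (2, 4, 1, 3): 9 + 23 + 26 + 5 = 63
σ = (2, 4, 3, 1): 9 + 23 + 11 + (-7) = 36
σ = (3, 1, 2, 4): 3 + (-8) + (-1) + 28 = 22
σ = (3, 1, 4, 2): 3 + (-8) + (-3) + 26 = 18
σ = (3, 2, 1, 4): 3 + 20 + 26 + 28 = 77
σ = (3, 2, 4, 1): 3 + 20 + (-3) + (-7) = 13
σ = (3, 4, 1, 2): 3 + 23 + 26 + 26 = 78
σ = (3, 4, 2, 1): 3 + 23 + (-1) + (-7) = 18
σ = (4, 1, 2, 3): 10 + (-8) + (-1) + 5 = 6
σ = (4, 1, 3, 2): 10 + (-8) + 11 + 26 = 39
σ = (4, 2, 1, 3): 10 + 20 + 26 + 5 = 61
σ = (4, 2, 3, 1): 10 + 20 + 11 + (-7) = 34
σ = (4, 3, 1, 2): 10 + 15 + 26 + 26 = 77
σ = (4, 3, 2, 1): 10 + 15 + (-1) + (-7) = 17
Optimal value attained by: σ = (2, 1, 4, 3).
Answer: det⊕(M) = 3; verdict: NONSINGULAR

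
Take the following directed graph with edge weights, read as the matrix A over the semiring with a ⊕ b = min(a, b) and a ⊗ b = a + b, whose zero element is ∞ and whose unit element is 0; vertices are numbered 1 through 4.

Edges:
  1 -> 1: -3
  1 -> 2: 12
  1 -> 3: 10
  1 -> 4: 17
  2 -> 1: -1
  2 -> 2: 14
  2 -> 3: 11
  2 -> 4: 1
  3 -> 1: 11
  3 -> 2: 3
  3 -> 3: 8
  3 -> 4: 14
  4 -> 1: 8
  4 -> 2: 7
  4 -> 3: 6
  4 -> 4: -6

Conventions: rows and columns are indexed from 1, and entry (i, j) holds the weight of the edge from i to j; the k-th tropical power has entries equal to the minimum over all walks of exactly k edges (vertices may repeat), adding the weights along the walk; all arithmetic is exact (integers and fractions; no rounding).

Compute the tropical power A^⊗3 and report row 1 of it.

A^⊗2:
  [-6, 9, 7, 11]
  [-4, 8, 7, -5]
  [2, 11, 14, 4]
  [2, 1, 0, -12]
A^⊗3:
  [-9, 6, 4, 5]
  [-7, 2, 1, -11]
  [-1, 11, 10, -2]
  [-4, -5, -6, -18]
Answer: row 1 of A^⊗3 = [-9, 6, 4, 5]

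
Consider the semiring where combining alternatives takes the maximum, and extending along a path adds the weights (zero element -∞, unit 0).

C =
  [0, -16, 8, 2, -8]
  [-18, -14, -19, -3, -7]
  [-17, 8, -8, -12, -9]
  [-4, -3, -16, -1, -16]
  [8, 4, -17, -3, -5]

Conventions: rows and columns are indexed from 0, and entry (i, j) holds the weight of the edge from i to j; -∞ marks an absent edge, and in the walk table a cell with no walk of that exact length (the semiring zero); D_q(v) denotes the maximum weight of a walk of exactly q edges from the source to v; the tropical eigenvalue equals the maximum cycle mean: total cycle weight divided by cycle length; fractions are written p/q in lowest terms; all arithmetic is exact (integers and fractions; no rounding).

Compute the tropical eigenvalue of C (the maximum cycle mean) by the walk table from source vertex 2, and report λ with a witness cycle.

q=0: [-∞, -∞, 0, -∞, -∞]
q=1: [-17, 8, -8, -12, -9]
q=2: [-1, 0, -9, 5, 1]
q=3: [9, 5, 7, 4, -4]
q=4: [9, 15, 17, 11, 1]
q=5: [9, 25, 17, 12, 8]
Optimal cycle mean attained by: cycle 0->2->1->4->0, total 8 + 8 + (-7) + 8, length 4.
Answer: λ = 17/4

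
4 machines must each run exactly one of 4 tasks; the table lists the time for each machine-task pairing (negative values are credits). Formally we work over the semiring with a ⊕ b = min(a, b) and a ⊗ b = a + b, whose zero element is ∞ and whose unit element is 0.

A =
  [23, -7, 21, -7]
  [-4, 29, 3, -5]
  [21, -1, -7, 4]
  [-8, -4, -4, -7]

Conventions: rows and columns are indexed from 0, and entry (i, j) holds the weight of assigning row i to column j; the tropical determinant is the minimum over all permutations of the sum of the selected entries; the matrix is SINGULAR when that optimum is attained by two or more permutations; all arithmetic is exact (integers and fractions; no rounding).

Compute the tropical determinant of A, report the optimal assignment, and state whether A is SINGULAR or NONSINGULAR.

σ = (0, 1, 2, 3): 23 + 29 + (-7) + (-7) = 38
σ = (0, 1, 3, 2): 23 + 29 + 4 + (-4) = 52
σ = (0, 2, 1, 3): 23 + 3 + (-1) + (-7) = 18
σ = (0, 2, 3, 1): 23 + 3 + 4 + (-4) = 26
σ = (0, 3, 1, 2): 23 + (-5) + (-1) + (-4) = 13
σ = (0, 3, 2, 1): 23 + (-5) + (-7) + (-4) = 7
σ = (1, 0, 2, 3): (-7) + (-4) + (-7) + (-7) = -25
σ = (1, 0, 3, 2): (-7) + (-4) + 4 + (-4) = -11
σ = (1, 2, 0, 3): (-7) + 3 + 21 + (-7) = 10
σ = (1, 2, 3, 0): (-7) + 3 + 4 + (-8) = -8
σ = (1, 3, 0, 2): (-7) + (-5) + 21 + (-4) = 5
σ = (1, 3, 2, 0): (-7) + (-5) + (-7) + (-8) = -27
σ = (2, 0, 1, 3): 21 + (-4) + (-1) + (-7) = 9
σ = (2, 0, 3, 1): 21 + (-4) + 4 + (-4) = 17
σ = (2, 1, 0, 3): 21 + 29 + 21 + (-7) = 64
σ = (2, 1, 3, 0): 21 + 29 + 4 + (-8) = 46
σ = (2, 3, 0, 1): 21 + (-5) + 21 + (-4) = 33
σ = (2, 3, 1, 0): 21 + (-5) + (-1) + (-8) = 7
σ = (3, 0, 1, 2): (-7) + (-4) + (-1) + (-4) = -16
σ = (3, 0, 2, 1): (-7) + (-4) + (-7) + (-4) = -22
σ = (3, 1, 0, 2): (-7) + 29 + 21 + (-4) = 39
σ = (3, 1, 2, 0): (-7) + 29 + (-7) + (-8) = 7
σ = (3, 2, 0, 1): (-7) + 3 + 21 + (-4) = 13
σ = (3, 2, 1, 0): (-7) + 3 + (-1) + (-8) = -13
Optimal value attained by: σ = (1, 3, 2, 0).
Answer: det⊕(A) = -27; verdict: NONSINGULAR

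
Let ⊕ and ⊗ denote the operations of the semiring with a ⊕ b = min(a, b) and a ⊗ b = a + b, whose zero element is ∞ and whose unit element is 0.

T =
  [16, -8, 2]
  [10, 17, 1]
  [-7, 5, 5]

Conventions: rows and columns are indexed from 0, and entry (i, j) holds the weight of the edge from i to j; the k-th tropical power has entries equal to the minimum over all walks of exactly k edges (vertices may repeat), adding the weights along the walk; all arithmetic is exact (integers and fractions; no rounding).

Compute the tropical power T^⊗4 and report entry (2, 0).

T^⊗2:
  [-5, 7, -7]
  [-6, 2, 6]
  [-2, -15, -5]
T^⊗3:
  [-14, -13, -3]
  [-1, -14, -4]
  [-12, -10, -14]
T^⊗4:
  [-10, -22, -12]
  [-11, -9, -13]
  [-21, -20, -10]
Key observation: the optimum is the walk 2->0->1->2->0, with weight (-7) + (-8) + 1 + (-7) = -21.
Optimal value attained by: walk 2->0->1->2->0.
Answer: (T^⊗4)[2][0] = -21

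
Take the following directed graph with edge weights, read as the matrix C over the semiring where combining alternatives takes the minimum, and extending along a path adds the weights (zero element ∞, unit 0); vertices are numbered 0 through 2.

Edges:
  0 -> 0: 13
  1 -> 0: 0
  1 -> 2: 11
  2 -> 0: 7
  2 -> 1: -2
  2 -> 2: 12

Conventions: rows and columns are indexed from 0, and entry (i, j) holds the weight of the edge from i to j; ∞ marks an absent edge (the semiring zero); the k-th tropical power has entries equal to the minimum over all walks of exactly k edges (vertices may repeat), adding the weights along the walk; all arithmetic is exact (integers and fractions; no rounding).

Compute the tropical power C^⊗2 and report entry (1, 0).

C^⊗2:
  [26, ∞, ∞]
  [13, 9, 23]
  [-2, 10, 9]
Key observation: the optimum is the walk 1->0->0, with weight 0 + 13 = 13.
Optimal value attained by: walk 1->0->0.
Answer: (C^⊗2)[1][0] = 13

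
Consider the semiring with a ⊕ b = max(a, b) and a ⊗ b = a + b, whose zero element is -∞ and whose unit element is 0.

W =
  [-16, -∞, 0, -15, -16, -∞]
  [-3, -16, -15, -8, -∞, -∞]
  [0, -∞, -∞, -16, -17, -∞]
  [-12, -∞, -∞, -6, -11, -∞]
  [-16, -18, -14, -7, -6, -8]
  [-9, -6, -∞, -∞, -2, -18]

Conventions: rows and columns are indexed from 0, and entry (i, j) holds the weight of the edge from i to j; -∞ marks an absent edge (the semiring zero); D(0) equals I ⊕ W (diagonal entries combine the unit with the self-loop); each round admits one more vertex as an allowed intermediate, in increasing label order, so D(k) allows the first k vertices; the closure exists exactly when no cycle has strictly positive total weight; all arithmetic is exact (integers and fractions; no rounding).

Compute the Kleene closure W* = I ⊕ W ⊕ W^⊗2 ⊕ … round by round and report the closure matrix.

D(0):
  [0, -∞, 0, -15, -16, -∞]
  [-3, 0, -15, -8, -∞, -∞]
  [0, -∞, 0, -16, -17, -∞]
  [-12, -∞, -∞, 0, -11, -∞]
  [-16, -18, -14, -7, 0, -8]
  [-9, -6, -∞, -∞, -2, 0]
D(1):
  [0, -∞, 0, -15, -16, -∞]
  [-3, 0, -3, -8, -19, -∞]
  [0, -∞, 0, -15, -16, -∞]
  [-12, -∞, -12, 0, -11, -∞]
  [-16, -18, -14, -7, 0, -8]
  [-9, -6, -9, -24, -2, 0]
D(2):
  [0, -∞, 0, -15, -16, -∞]
  [-3, 0, -3, -8, -19, -∞]
  [0, -∞, 0, -15, -16, -∞]
  [-12, -∞, -12, 0, -11, -∞]
  [-16, -18, -14, -7, 0, -8]
  [-9, -6, -9, -14, -2, 0]
D(3):
  [0, -∞, 0, -15, -16, -∞]
  [-3, 0, -3, -8, -19, -∞]
  [0, -∞, 0, -15, -16, -∞]
  [-12, -∞, -12, 0, -11, -∞]
  [-14, -18, -14, -7, 0, -8]
  [-9, -6, -9, -14, -2, 0]
D(4):
  [0, -∞, 0, -15, -16, -∞]
  [-3, 0, -3, -8, -19, -∞]
  [0, -∞, 0, -15, -16, -∞]
  [-12, -∞, -12, 0, -11, -∞]
  [-14, -18, -14, -7, 0, -8]
  [-9, -6, -9, -14, -2, 0]
D(5):
  [0, -34, 0, -15, -16, -24]
  [-3, 0, -3, -8, -19, -27]
  [0, -34, 0, -15, -16, -24]
  [-12, -29, -12, 0, -11, -19]
  [-14, -18, -14, -7, 0, -8]
  [-9, -6, -9, -9, -2, 0]
D(6):
  [0, -30, 0, -15, -16, -24]
  [-3, 0, -3, -8, -19, -27]
  [0, -30, 0, -15, -16, -24]
  [-12, -25, -12, 0, -11, -19]
  [-14, -14, -14, -7, 0, -8]
  [-9, -6, -9, -9, -2, 0]
Answer: W* = [[0, -30, 0, -15, -16, -24], [-3, 0, -3, -8, -19, -27], [0, -30, 0, -15, -16, -24], [-12, -25, -12, 0, -11, -19], [-14, -14, -14, -7, 0, -8], [-9, -6, -9, -9, -2, 0]]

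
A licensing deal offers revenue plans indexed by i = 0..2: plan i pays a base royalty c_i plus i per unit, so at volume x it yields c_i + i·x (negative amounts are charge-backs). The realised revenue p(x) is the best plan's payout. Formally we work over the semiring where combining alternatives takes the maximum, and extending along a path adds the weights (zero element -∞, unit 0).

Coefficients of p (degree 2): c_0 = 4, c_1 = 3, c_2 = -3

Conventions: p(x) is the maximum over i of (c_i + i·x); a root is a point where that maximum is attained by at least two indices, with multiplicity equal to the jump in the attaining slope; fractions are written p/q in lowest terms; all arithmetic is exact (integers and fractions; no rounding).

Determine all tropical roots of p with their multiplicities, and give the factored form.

hull edge (i=0, c=4) to (i=1, c=3): slope -1, span 1
hull edge (i=1, c=3) to (i=2, c=-3): slope -6, span 1
Factored form: p(x) = -3 ⊗ (x ⊕ 1) ⊗ (x ⊕ 6)
Answer: roots = 1 (mult 1), 6 (mult 1)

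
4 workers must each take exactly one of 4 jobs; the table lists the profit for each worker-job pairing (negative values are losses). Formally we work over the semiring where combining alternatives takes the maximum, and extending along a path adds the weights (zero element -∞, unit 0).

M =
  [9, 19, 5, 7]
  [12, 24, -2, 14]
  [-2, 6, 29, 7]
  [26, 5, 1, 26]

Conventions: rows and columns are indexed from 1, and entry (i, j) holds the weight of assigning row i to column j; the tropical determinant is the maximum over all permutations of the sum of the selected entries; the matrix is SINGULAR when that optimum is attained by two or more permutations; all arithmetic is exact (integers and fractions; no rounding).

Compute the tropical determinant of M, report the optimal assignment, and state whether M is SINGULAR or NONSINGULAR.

σ = (1, 2, 3, 4): 9 + 24 + 29 + 26 = 88
σ = (1, 2, 4, 3): 9 + 24 + 7 + 1 = 41
σ = (1, 3, 2, 4): 9 + (-2) + 6 + 26 = 39
σ = (1, 3, 4, 2): 9 + (-2) + 7 + 5 = 19
σ = (1, 4, 2, 3): 9 + 14 + 6 + 1 = 30
σ = (1, 4, 3, 2): 9 + 14 + 29 + 5 = 57
σ = (2, 1, 3, 4): 19 + 12 + 29 + 26 = 86
σ = (2, 1, 4, 3): 19 + 12 + 7 + 1 = 39
σ = (2, 3, 1, 4): 19 + (-2) + (-2) + 26 = 41
σ = (2, 3, 4, 1): 19 + (-2) + 7 + 26 = 50
σ = (2, 4, 1, 3): 19 + 14 + (-2) + 1 = 32
σ = (2, 4, 3, 1): 19 + 14 + 29 + 26 = 88
σ = (3, 1, 2, 4): 5 + 12 + 6 + 26 = 49
σ = (3, 1, 4, 2): 5 + 12 + 7 + 5 = 29
σ = (3, 2, 1, 4): 5 + 24 + (-2) + 26 = 53
σ = (3, 2, 4, 1): 5 + 24 + 7 + 26 = 62
σ = (3, 4, 1, 2): 5 + 14 + (-2) + 5 = 22
σ = (3, 4, 2, 1): 5 + 14 + 6 + 26 = 51
σ = (4, 1, 2, 3): 7 + 12 + 6 + 1 = 26
σ = (4, 1, 3, 2): 7 + 12 + 29 + 5 = 53
σ = (4, 2, 1, 3): 7 + 24 + (-2) + 1 = 30
σ = (4, 2, 3, 1): 7 + 24 + 29 + 26 = 86
σ = (4, 3, 1, 2): 7 + (-2) + (-2) + 5 = 8
σ = (4, 3, 2, 1): 7 + (-2) + 6 + 26 = 37
Optimal value attained by: σ = (1, 2, 3, 4).
Answer: det⊕(M) = 88; verdict: SINGULAR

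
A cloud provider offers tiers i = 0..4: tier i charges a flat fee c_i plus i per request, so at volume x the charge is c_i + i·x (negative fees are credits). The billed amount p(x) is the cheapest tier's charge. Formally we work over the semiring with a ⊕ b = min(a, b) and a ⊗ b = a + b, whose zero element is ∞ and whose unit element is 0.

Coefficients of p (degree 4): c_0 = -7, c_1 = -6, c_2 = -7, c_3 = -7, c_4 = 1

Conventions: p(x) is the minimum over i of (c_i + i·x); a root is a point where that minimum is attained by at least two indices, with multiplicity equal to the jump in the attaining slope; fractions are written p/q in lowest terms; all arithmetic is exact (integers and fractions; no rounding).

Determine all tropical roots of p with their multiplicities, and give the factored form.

hull edge (i=0, c=-7) to (i=3, c=-7): slope 0, span 3
hull edge (i=3, c=-7) to (i=4, c=1): slope 8, span 1
Factored form: p(x) = 1 ⊗ (x ⊕ (-8)) ⊗ (x ⊕ 0) ⊗ (x ⊕ 0) ⊗ (x ⊕ 0)
Answer: roots = -8 (mult 1), 0 (mult 3)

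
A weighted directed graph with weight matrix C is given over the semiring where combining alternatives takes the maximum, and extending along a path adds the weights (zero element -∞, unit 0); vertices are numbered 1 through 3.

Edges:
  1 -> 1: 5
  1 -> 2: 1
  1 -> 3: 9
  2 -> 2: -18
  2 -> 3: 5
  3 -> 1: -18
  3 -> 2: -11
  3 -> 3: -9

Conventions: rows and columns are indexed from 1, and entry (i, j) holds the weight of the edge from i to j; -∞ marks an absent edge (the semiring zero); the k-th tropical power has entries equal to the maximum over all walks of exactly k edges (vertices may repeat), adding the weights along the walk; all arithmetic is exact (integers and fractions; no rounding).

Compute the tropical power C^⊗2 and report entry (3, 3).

C^⊗2:
  [10, 6, 14]
  [-13, -6, -4]
  [-13, -17, -6]
Key observation: the optimum is the walk 3->2->3, with weight (-11) + 5 = -6.
Optimal value attained by: walk 3->2->3.
Answer: (C^⊗2)[3][3] = -6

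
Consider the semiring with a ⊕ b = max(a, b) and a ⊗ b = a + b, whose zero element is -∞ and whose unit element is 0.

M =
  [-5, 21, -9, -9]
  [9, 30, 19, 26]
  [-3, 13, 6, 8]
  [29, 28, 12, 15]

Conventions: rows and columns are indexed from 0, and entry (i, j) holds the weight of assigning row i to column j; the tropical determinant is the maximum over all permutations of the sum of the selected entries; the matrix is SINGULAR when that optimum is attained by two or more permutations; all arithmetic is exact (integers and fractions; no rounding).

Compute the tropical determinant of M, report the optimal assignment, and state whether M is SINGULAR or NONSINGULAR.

σ = (0, 1, 2, 3): (-5) + 30 + 6 + 15 = 46
σ = (0, 1, 3, 2): (-5) + 30 + 8 + 12 = 45
σ = (0, 2, 1, 3): (-5) + 19 + 13 + 15 = 42
σ = (0, 2, 3, 1): (-5) + 19 + 8 + 28 = 50
σ = (0, 3, 1, 2): (-5) + 26 + 13 + 12 = 46
σ = (0, 3, 2, 1): (-5) + 26 + 6 + 28 = 55
σ = (1, 0, 2, 3): 21 + 9 + 6 + 15 = 51
σ = (1, 0, 3, 2): 21 + 9 + 8 + 12 = 50
σ = (1, 2, 0, 3): 21 + 19 + (-3) + 15 = 52
σ = (1, 2, 3, 0): 21 + 19 + 8 + 29 = 77
σ = (1, 3, 0, 2): 21 + 26 + (-3) + 12 = 56
σ = (1, 3, 2, 0): 21 + 26 + 6 + 29 = 82
σ = (2, 0, 1, 3): (-9) + 9 + 13 + 15 = 28
σ = (2, 0, 3, 1): (-9) + 9 + 8 + 28 = 36
σ = (2, 1, 0, 3): (-9) + 30 + (-3) + 15 = 33
σ = (2, 1, 3, 0): (-9) + 30 + 8 + 29 = 58
σ = (2, 3, 0, 1): (-9) + 26 + (-3) + 28 = 42
σ = (2, 3, 1, 0): (-9) + 26 + 13 + 29 = 59
σ = (3, 0, 1, 2): (-9) + 9 + 13 + 12 = 25
σ = (3, 0, 2, 1): (-9) + 9 + 6 + 28 = 34
σ = (3, 1, 0, 2): (-9) + 30 + (-3) + 12 = 30
σ = (3, 1, 2, 0): (-9) + 30 + 6 + 29 = 56
σ = (3, 2, 0, 1): (-9) + 19 + (-3) + 28 = 35
σ = (3, 2, 1, 0): (-9) + 19 + 13 + 29 = 52
Optimal value attained by: σ = (1, 3, 2, 0).
Answer: det⊕(M) = 82; verdict: NONSINGULAR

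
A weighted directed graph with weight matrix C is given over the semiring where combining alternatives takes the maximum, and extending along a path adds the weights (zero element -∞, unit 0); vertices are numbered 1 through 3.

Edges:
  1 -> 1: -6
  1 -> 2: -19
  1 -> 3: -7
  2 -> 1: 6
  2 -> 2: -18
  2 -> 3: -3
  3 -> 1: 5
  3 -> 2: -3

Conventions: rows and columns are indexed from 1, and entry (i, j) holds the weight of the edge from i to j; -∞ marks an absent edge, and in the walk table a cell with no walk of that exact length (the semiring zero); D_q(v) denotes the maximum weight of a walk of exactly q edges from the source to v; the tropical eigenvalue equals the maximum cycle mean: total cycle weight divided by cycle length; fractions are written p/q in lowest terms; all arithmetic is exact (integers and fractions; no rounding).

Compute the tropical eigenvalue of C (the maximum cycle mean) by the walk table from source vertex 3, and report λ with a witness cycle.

q=0: [-∞, -∞, 0]
q=1: [5, -3, -∞]
q=2: [3, -14, -2]
q=3: [3, -5, -4]
Optimal cycle mean attained by: cycle 1->3->1, total (-7) + 5, length 2.
Answer: λ = -1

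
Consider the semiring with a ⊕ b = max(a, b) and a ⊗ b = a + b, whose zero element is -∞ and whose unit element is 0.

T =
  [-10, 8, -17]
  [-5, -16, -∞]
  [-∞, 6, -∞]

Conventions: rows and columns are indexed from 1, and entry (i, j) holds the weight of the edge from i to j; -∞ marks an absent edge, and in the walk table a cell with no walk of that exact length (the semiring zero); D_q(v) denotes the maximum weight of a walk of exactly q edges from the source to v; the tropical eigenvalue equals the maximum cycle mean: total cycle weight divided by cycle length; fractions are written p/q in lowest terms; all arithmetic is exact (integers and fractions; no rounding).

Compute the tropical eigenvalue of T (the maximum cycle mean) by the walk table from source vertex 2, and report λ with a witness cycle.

q=0: [-∞, 0, -∞]
q=1: [-5, -16, -∞]
q=2: [-15, 3, -22]
q=3: [-2, -7, -32]
Optimal cycle mean attained by: cycle 1->2->1, total 8 + (-5), length 2.
Answer: λ = 3/2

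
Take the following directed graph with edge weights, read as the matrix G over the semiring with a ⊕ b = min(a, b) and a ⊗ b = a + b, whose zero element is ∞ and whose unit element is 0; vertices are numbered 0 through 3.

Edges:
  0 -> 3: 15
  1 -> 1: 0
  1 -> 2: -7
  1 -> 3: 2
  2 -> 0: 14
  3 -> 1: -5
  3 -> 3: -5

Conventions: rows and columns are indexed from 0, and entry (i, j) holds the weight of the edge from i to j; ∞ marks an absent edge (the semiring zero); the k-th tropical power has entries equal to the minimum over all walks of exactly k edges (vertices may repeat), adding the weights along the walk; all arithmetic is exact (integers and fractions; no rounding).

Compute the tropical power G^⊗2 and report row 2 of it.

G^⊗2:
  [∞, 10, ∞, 10]
  [7, -3, -7, -3]
  [∞, ∞, ∞, 29]
  [∞, -10, -12, -10]
Answer: row 2 of G^⊗2 = [∞, ∞, ∞, 29]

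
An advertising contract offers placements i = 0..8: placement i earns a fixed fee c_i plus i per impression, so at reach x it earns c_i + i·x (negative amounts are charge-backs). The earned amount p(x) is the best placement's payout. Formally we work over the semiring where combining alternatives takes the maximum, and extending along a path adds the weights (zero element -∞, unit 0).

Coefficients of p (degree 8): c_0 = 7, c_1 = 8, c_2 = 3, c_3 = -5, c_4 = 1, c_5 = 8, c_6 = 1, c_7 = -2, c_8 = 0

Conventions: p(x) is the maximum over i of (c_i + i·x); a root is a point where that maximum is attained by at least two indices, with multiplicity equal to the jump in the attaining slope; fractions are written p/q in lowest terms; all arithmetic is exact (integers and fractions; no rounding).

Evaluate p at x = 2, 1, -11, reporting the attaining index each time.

p(2) = max(7+0·2=7, 8+1·2=10, 3+2·2=7, -5+3·2=1, 1+4·2=9, 8+5·2=18, 1+6·2=13, -2+7·2=12, 0+8·2=16) = 18 (attained by i=5)
p(1) = max(7+0·1=7, 8+1·1=9, 3+2·1=5, -5+3·1=-2, 1+4·1=5, 8+5·1=13, 1+6·1=7, -2+7·1=5, 0+8·1=8) = 13 (attained by i=5)
p(-11) = max(7+0·(-11)=7, 8+1·(-11)=-3, 3+2·(-11)=-19, -5+3·(-11)=-38, 1+4·(-11)=-43, 8+5·(-11)=-47, 1+6·(-11)=-65, -2+7·(-11)=-79, 0+8·(-11)=-88) = 7 (attained by i=0)
Answer: p(2) = 18; p(1) = 13; p(-11) = 7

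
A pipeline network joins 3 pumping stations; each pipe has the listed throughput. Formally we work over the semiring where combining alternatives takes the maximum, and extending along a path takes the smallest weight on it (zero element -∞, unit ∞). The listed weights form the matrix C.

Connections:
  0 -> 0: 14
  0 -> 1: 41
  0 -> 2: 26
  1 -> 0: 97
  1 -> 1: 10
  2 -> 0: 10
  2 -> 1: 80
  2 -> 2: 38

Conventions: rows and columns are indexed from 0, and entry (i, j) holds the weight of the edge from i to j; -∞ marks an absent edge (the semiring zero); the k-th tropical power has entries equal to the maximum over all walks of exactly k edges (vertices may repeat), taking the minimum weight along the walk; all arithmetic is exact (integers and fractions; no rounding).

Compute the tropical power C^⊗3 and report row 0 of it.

C^⊗2:
  [41, 26, 26]
  [14, 41, 26]
  [80, 38, 38]
C^⊗3:
  [26, 41, 26]
  [41, 26, 26]
  [38, 41, 38]
Answer: row 0 of C^⊗3 = [26, 41, 26]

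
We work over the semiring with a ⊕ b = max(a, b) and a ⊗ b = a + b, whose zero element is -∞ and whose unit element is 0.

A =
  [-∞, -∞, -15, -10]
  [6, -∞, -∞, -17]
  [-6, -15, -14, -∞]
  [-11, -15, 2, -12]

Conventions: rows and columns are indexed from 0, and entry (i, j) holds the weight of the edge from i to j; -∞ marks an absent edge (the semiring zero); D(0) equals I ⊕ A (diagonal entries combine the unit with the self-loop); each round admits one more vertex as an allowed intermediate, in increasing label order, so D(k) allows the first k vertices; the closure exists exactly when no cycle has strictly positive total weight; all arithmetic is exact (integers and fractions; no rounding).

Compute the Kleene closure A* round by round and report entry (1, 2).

D(0):
  [0, -∞, -15, -10]
  [6, 0, -∞, -17]
  [-6, -15, 0, -∞]
  [-11, -15, 2, 0]
D(1):
  [0, -∞, -15, -10]
  [6, 0, -9, -4]
  [-6, -15, 0, -16]
  [-11, -15, 2, 0]
D(2):
  [0, -∞, -15, -10]
  [6, 0, -9, -4]
  [-6, -15, 0, -16]
  [-9, -15, 2, 0]
D(3):
  [0, -30, -15, -10]
  [6, 0, -9, -4]
  [-6, -15, 0, -16]
  [-4, -13, 2, 0]
D(4):
  [0, -23, -8, -10]
  [6, 0, -2, -4]
  [-6, -15, 0, -16]
  [-4, -13, 2, 0]
Answer: A*[1][2] = -2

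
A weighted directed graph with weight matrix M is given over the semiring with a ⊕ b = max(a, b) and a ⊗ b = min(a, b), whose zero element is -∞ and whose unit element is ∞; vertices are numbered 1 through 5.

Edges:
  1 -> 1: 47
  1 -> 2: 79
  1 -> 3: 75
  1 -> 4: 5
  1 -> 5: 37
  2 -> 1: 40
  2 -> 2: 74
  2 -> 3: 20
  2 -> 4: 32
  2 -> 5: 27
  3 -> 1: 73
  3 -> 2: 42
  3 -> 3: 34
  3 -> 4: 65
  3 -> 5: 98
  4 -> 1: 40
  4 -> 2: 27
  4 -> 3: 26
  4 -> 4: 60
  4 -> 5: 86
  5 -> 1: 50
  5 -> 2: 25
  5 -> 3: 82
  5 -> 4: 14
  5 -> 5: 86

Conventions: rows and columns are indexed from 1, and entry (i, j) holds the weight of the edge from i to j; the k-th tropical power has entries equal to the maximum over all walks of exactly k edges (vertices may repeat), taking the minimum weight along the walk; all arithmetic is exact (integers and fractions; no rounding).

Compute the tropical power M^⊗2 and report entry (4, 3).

M^⊗2:
  [73, 74, 47, 65, 75]
  [40, 74, 40, 32, 37]
  [50, 73, 82, 60, 86]
  [50, 40, 82, 60, 86]
  [73, 50, 82, 65, 86]
Key observation: the optimum is the walk 4->5->3, with weight 86 min 82 = 82.
Optimal value attained by: walk 4->5->3.
Answer: (M^⊗2)[4][3] = 82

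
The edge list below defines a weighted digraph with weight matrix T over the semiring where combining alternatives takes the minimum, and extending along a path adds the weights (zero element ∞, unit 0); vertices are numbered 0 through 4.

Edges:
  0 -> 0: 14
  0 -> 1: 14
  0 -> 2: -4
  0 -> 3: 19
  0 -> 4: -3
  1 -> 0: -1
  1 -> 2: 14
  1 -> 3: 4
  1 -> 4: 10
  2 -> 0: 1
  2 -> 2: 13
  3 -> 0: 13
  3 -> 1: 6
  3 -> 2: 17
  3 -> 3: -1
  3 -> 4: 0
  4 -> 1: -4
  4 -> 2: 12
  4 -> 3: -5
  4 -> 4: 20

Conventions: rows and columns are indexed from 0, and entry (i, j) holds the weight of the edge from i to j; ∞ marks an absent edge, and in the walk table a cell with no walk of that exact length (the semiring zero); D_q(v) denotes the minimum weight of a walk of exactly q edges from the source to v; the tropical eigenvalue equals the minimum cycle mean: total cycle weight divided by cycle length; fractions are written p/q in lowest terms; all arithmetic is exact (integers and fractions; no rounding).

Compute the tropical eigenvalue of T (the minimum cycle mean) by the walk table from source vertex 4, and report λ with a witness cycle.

q=0: [∞, ∞, ∞, ∞, 0]
q=1: [∞, -4, 12, -5, 20]
q=2: [-5, 1, 10, -6, -5]
q=3: [0, -9, -9, -10, -8]
q=4: [-10, -12, -4, -13, -10]
q=5: [-13, -14, -14, -15, -13]
Optimal cycle mean attained by: cycle 0->4->1->0, total (-3) + (-4) + (-1), length 3.
Answer: λ = -8/3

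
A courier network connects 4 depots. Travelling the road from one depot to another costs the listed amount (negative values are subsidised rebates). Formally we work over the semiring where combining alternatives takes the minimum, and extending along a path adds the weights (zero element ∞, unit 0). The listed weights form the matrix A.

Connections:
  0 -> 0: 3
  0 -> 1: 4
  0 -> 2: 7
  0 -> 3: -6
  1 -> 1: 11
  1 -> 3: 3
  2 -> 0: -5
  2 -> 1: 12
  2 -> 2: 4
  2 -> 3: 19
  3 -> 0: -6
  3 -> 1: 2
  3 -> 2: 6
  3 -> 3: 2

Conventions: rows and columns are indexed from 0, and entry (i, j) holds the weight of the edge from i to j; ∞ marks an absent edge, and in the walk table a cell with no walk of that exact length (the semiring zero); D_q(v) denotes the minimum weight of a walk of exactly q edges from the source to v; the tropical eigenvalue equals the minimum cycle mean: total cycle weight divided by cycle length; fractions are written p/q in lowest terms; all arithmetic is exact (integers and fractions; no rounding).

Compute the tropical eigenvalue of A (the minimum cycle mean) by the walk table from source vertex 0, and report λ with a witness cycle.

q=0: [0, ∞, ∞, ∞]
q=1: [3, 4, 7, -6]
q=2: [-12, -4, 0, -4]
q=3: [-10, -8, -5, -18]
q=4: [-24, -16, -12, -16]
Optimal cycle mean attained by: cycle 0->3->0, total (-6) + (-6), length 2.
Answer: λ = -6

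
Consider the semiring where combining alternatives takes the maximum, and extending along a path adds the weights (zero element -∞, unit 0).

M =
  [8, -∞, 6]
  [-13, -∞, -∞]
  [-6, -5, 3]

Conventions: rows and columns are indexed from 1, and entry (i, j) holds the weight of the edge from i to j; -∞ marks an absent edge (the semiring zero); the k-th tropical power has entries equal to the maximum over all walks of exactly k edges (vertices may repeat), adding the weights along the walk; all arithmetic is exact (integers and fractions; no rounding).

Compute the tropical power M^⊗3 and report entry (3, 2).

M^⊗2:
  [16, 1, 14]
  [-5, -∞, -7]
  [2, -2, 6]
M^⊗3:
  [24, 9, 22]
  [3, -12, 1]
  [10, 1, 9]
Key observation: the optimum is the walk 3->3->3->2, with weight 3 + 3 + (-5) = 1.
Optimal value attained by: walk 3->3->3->2.
Answer: (M^⊗3)[3][2] = 1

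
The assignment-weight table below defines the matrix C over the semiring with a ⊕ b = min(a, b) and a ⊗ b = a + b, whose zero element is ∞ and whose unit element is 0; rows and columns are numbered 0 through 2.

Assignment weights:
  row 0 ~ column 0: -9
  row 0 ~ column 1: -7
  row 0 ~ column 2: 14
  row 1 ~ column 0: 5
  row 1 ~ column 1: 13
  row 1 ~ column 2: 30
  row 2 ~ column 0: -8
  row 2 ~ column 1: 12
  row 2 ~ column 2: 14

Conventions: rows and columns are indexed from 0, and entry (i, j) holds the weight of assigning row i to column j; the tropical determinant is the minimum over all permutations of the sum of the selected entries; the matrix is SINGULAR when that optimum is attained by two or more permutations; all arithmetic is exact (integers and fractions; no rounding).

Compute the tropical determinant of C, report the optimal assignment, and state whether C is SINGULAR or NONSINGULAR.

σ = (0, 1, 2): (-9) + 13 + 14 = 18
σ = (0, 2, 1): (-9) + 30 + 12 = 33
σ = (1, 0, 2): (-7) + 5 + 14 = 12
σ = (1, 2, 0): (-7) + 30 + (-8) = 15
σ = (2, 0, 1): 14 + 5 + 12 = 31
σ = (2, 1, 0): 14 + 13 + (-8) = 19
Optimal value attained by: σ = (1, 0, 2).
Answer: det⊕(C) = 12; verdict: NONSINGULAR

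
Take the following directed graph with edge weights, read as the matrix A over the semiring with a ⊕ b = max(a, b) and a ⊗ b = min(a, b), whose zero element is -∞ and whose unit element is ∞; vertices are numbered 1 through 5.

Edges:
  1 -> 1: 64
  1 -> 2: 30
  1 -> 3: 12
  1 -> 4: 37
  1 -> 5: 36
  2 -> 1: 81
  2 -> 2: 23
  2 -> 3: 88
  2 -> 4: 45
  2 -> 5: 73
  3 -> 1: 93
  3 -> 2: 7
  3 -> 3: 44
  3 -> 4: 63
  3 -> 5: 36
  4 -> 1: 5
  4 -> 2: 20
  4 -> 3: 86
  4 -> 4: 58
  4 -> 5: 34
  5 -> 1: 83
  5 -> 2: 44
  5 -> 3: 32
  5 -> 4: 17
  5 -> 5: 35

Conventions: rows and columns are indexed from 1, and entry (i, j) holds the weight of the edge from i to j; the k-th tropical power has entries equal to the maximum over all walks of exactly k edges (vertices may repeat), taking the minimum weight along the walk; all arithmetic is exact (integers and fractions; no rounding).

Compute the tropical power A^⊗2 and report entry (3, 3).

A^⊗2:
  [64, 36, 37, 37, 36]
  [88, 44, 45, 63, 36]
  [64, 36, 63, 58, 36]
  [86, 34, 58, 63, 36]
  [64, 35, 44, 44, 44]
Key observation: the optimum is the walk 3->4->3, with weight 63 min 86 = 63.
Optimal value attained by: walk 3->4->3.
Answer: (A^⊗2)[3][3] = 63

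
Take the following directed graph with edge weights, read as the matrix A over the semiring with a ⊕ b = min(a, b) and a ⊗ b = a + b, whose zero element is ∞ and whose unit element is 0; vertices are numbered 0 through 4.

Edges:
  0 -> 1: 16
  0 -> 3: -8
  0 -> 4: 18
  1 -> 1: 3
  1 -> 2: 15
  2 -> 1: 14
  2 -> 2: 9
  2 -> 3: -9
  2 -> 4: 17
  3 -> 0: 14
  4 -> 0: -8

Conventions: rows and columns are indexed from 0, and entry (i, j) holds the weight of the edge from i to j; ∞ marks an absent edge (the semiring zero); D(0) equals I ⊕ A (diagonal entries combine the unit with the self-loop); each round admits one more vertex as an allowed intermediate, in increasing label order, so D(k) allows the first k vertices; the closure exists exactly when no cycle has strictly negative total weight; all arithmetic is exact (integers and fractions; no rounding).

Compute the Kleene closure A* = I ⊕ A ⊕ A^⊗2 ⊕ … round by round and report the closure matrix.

D(0):
  [0, 16, ∞, -8, 18]
  [∞, 0, 15, ∞, ∞]
  [∞, 14, 0, -9, 17]
  [14, ∞, ∞, 0, ∞]
  [-8, ∞, ∞, ∞, 0]
D(1):
  [0, 16, ∞, -8, 18]
  [∞, 0, 15, ∞, ∞]
  [∞, 14, 0, -9, 17]
  [14, 30, ∞, 0, 32]
  [-8, 8, ∞, -16, 0]
D(2):
  [0, 16, 31, -8, 18]
  [∞, 0, 15, ∞, ∞]
  [∞, 14, 0, -9, 17]
  [14, 30, 45, 0, 32]
  [-8, 8, 23, -16, 0]
D(3):
  [0, 16, 31, -8, 18]
  [∞, 0, 15, 6, 32]
  [∞, 14, 0, -9, 17]
  [14, 30, 45, 0, 32]
  [-8, 8, 23, -16, 0]
D(4):
  [0, 16, 31, -8, 18]
  [20, 0, 15, 6, 32]
  [5, 14, 0, -9, 17]
  [14, 30, 45, 0, 32]
  [-8, 8, 23, -16, 0]
D(5):
  [0, 16, 31, -8, 18]
  [20, 0, 15, 6, 32]
  [5, 14, 0, -9, 17]
  [14, 30, 45, 0, 32]
  [-8, 8, 23, -16, 0]
Answer: A* = [[0, 16, 31, -8, 18], [20, 0, 15, 6, 32], [5, 14, 0, -9, 17], [14, 30, 45, 0, 32], [-8, 8, 23, -16, 0]]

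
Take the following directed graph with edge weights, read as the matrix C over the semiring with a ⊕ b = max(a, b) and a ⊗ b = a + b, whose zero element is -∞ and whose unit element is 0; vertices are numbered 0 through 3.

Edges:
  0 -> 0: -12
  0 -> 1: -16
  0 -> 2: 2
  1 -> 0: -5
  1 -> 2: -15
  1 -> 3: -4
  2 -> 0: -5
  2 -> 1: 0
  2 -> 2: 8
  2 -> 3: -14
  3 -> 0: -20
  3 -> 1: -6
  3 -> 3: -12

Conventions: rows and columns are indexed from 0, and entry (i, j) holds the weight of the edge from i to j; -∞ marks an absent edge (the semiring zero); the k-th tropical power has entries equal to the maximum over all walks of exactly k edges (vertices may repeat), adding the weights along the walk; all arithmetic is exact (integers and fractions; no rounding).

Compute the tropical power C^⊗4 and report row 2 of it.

C^⊗2:
  [-3, 2, 10, -12]
  [-17, -10, -3, -16]
  [3, 8, 16, -4]
  [-11, -18, -18, -10]
C^⊗3:
  [5, 10, 18, -2]
  [-8, -3, 5, -14]
  [11, 16, 24, 4]
  [-23, -16, -9, -22]
C^⊗4:
  [13, 18, 26, 6]
  [0, 5, 13, -7]
  [19, 24, 32, 12]
  [-14, -9, -1, -20]
Answer: row 2 of C^⊗4 = [19, 24, 32, 12]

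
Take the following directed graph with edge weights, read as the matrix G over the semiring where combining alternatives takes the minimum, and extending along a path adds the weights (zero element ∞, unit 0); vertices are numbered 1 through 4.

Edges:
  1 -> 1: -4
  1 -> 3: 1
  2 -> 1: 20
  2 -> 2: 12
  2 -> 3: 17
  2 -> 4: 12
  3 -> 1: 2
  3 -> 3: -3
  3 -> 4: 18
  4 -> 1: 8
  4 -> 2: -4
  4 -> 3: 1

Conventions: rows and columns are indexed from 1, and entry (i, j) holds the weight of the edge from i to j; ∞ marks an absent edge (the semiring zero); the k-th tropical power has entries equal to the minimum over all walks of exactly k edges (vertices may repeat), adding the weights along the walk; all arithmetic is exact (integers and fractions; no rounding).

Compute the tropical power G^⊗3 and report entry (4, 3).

G^⊗2:
  [-8, ∞, -3, 19]
  [16, 8, 13, 24]
  [-2, 14, -6, 15]
  [3, 8, -2, 8]
G^⊗3:
  [-12, 15, -7, 15]
  [12, 20, 10, 20]
  [-6, 11, -9, 12]
  [-1, 4, -5, 16]
Key observation: the optimum is the walk 4->3->3->3, with weight 1 + (-3) + (-3) = -5.
Optimal value attained by: walk 4->3->3->3.
Answer: (G^⊗3)[4][3] = -5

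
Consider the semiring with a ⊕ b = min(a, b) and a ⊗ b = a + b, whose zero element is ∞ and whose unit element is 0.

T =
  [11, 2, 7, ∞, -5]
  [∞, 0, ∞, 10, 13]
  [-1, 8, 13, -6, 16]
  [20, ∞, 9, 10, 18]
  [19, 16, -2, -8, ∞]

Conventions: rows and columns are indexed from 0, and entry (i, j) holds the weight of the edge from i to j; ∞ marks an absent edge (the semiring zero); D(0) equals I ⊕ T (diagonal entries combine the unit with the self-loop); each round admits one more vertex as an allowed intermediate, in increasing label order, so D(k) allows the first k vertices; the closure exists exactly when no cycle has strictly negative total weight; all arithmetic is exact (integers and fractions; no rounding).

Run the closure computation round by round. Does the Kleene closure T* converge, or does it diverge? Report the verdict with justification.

D(0):
  [0, 2, 7, ∞, -5]
  [∞, 0, ∞, 10, 13]
  [-1, 8, 0, -6, 16]
  [20, ∞, 9, 0, 18]
  [19, 16, -2, -8, 0]
D(1):
  [0, 2, 7, ∞, -5]
  [∞, 0, ∞, 10, 13]
  [-1, 1, 0, -6, -6]
  [20, 22, 9, 0, 15]
  [19, 16, -2, -8, 0]
D(2):
  [0, 2, 7, 12, -5]
  [∞, 0, ∞, 10, 13]
  [-1, 1, 0, -6, -6]
  [20, 22, 9, 0, 15]
  [19, 16, -2, -8, 0]
Detection: at round 3, diagonal entry (4, 4) turns strictly negative.
Key observation: the cycle 4->2->0->4 has total weight (-2) + (-1) + (-5), which is strictly negative.
Answer: DIVERGES — negative cycle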